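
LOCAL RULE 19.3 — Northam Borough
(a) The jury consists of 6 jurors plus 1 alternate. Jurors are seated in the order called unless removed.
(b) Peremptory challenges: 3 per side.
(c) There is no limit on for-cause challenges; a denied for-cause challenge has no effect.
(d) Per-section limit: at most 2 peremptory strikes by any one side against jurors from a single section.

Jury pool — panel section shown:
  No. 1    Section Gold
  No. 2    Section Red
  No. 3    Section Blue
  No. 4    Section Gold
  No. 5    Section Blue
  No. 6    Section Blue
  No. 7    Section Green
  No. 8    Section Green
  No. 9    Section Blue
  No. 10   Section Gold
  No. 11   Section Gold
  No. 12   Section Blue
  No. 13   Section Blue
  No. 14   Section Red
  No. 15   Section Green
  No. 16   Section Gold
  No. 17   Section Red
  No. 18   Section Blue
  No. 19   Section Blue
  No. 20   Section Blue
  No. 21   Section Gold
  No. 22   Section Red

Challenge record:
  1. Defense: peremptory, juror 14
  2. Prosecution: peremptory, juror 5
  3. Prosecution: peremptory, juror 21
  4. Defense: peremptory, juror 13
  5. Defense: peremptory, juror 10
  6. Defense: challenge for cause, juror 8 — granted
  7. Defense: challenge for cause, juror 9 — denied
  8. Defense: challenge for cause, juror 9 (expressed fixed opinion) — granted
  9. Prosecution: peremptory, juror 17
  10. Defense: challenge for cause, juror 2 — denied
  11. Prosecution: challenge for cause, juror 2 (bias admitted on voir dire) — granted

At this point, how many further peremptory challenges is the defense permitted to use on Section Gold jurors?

0

Defense peremptories so far: #14, #13, #10 — 3 of 3 used, 0 left overall.
Against Section Gold: #10 — 1 used; per-section cap 2 leaves 1.
Binding limit: min(0, 1) = 0.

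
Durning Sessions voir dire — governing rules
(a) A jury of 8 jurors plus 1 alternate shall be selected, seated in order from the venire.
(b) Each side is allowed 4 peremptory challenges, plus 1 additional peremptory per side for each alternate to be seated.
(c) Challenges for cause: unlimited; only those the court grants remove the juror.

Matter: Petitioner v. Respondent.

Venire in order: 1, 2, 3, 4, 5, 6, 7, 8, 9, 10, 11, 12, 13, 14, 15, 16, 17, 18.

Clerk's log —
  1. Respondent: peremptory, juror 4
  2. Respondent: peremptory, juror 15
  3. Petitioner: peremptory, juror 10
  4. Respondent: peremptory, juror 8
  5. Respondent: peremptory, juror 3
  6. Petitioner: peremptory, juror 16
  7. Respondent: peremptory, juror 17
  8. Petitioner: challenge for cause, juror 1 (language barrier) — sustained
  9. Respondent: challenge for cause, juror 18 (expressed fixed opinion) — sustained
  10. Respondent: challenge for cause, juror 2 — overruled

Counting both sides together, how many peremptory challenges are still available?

Petitioner allotment: 4 base + 1 × 1 alternate = 5. Respondent allotment: 4 base + 1 × 1 alternate = 5.
Petitioner peremptories used: #10, #16 — 2 (the for-cause on #1 doesn't count).
Respondent peremptories used: #4, #15, #8, #3, #17 — 5 (for-cause on #18, #2 don't count).
Remaining: (5 − 2) + (5 − 5) = 3.

3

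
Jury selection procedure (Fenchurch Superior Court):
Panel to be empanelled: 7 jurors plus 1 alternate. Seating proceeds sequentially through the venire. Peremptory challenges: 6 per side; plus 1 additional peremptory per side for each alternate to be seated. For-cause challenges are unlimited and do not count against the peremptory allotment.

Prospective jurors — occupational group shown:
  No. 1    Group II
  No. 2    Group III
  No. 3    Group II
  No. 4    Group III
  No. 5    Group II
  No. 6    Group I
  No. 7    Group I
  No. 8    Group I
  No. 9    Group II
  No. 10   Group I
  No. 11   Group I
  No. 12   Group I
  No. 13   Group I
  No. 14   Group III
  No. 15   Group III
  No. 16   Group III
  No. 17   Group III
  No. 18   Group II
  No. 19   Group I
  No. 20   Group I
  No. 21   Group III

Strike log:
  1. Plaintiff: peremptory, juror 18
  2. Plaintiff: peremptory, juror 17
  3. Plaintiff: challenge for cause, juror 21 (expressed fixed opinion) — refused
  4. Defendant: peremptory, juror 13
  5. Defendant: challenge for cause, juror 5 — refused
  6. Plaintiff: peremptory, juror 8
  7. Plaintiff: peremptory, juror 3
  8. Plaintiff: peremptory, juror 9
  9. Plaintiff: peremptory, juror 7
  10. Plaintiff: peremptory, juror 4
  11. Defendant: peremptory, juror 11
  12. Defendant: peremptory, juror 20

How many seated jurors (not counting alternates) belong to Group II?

2

Removed: #3, #4, #7, #8, #9, #11, #13, #17, #18, #20.
Seated jurors 1–7: #1, #2, #5, #6, #10, #12, #14 (alternates #15 not counted).
Of those, in Group II: #1, #5 → 2.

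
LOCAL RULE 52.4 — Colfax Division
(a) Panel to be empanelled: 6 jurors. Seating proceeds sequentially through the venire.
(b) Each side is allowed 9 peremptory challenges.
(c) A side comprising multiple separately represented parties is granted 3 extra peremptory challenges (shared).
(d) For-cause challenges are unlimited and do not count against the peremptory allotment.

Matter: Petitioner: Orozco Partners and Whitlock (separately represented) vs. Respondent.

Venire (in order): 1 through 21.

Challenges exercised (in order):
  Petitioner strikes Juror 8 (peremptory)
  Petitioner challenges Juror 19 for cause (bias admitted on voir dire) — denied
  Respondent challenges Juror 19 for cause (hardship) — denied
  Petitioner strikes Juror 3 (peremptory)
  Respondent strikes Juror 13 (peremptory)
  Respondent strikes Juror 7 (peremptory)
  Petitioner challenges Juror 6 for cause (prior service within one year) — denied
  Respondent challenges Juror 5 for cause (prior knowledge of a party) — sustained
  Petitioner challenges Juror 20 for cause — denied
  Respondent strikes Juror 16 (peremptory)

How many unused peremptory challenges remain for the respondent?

Respondent allotment: 9.
Respondent peremptories used: #13, #7, #16 — 3 (for-cause on #19, #5 don't count).
Remaining: 9 − 3 = 6.

6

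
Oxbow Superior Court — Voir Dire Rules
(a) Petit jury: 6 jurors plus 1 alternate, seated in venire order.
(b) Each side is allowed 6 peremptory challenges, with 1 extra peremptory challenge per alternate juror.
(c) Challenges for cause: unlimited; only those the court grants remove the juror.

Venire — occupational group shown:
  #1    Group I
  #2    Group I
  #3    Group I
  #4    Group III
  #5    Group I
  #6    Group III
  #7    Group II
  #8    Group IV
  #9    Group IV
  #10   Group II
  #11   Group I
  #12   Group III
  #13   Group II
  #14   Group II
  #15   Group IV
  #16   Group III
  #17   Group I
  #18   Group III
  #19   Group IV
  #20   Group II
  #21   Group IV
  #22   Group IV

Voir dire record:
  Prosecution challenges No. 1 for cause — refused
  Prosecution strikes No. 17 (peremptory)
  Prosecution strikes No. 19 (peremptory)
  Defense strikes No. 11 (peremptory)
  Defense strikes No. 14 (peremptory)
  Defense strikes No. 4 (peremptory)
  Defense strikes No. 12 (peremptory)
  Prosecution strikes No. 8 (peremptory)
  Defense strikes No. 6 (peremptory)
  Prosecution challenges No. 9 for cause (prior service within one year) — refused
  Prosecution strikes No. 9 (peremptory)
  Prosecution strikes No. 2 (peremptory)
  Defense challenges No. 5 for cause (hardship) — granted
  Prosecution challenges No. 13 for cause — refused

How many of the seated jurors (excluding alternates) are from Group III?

Removed: #2, #4, #5, #6, #8, #9, #11, #12, #14, #17, #19.
Seated jurors 1–6: #1, #3, #7, #10, #13, #15 (alternates #16 not counted).
None of those are in Group III → 0.

0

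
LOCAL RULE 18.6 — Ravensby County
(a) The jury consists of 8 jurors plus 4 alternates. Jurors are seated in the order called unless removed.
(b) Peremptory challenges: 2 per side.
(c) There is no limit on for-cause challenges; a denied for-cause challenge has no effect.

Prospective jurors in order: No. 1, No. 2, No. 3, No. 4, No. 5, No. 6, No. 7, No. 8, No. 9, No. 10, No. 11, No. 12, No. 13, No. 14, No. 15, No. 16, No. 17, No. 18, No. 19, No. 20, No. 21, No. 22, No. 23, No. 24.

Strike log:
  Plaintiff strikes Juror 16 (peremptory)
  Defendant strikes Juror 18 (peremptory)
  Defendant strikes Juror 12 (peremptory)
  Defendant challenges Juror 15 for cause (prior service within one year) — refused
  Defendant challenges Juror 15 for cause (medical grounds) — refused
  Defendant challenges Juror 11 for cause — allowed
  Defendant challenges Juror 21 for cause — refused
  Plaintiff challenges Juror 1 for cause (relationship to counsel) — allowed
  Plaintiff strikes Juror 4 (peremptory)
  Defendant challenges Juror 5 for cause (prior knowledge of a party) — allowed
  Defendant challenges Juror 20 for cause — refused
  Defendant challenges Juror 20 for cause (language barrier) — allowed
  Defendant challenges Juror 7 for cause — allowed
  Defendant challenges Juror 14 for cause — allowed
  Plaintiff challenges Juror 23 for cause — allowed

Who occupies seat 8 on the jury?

15

Removed: #1, #4, #5, #7, #11, #12, #14, #16, #18, #20, #23. (#15, #21 stay — for-cause denied.)
Seating in order: seats 1–8 → #2, #3, #6, #8, #9, #10, #13, #15; alternates → #17, #19, #21, #22.
So seat 8 is #15.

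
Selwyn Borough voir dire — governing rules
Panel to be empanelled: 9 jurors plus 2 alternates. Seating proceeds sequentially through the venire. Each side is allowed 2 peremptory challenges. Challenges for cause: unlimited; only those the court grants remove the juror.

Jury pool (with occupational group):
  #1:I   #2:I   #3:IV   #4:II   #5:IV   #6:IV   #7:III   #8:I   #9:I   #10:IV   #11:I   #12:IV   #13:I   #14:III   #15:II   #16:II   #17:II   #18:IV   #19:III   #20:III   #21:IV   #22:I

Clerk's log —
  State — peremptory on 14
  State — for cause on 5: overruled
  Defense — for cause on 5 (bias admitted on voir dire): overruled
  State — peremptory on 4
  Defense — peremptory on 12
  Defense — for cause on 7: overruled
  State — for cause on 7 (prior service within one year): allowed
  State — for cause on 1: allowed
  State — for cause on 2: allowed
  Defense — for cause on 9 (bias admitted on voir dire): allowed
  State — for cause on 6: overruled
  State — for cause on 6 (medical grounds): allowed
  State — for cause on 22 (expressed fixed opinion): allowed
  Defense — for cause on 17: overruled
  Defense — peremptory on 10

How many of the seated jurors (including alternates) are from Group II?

Removed: #1, #2, #4, #6, #7, #9, #10, #12, #14, #22.
Seated (11 incl. alternates): #3, #5, #8, #11, #13, #15, #16, #17, #18, #19, #20.
Of those, in Group II: #15, #16, #17 → 3.

3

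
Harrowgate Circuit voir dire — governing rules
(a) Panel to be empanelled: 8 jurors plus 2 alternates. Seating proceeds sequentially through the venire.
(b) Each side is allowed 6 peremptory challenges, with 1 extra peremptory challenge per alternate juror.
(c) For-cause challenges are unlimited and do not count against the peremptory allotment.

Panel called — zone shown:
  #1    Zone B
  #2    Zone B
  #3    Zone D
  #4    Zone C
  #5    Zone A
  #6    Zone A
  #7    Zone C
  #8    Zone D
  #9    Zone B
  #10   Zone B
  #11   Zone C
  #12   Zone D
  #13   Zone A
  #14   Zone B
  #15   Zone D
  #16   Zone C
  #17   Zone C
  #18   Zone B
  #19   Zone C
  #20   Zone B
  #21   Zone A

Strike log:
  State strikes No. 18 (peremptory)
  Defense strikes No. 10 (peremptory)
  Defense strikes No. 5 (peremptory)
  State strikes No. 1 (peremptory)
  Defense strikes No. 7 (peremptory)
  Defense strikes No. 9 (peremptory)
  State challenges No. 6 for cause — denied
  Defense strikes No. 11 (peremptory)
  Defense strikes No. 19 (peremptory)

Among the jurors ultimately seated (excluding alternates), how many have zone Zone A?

2

Removed: #1, #5, #7, #9, #10, #11, #18, #19.
Seated jurors 1–8: #2, #3, #4, #6, #8, #12, #13, #14 (alternates #15, #16 not counted).
Of those, in Zone A: #6, #13 → 2.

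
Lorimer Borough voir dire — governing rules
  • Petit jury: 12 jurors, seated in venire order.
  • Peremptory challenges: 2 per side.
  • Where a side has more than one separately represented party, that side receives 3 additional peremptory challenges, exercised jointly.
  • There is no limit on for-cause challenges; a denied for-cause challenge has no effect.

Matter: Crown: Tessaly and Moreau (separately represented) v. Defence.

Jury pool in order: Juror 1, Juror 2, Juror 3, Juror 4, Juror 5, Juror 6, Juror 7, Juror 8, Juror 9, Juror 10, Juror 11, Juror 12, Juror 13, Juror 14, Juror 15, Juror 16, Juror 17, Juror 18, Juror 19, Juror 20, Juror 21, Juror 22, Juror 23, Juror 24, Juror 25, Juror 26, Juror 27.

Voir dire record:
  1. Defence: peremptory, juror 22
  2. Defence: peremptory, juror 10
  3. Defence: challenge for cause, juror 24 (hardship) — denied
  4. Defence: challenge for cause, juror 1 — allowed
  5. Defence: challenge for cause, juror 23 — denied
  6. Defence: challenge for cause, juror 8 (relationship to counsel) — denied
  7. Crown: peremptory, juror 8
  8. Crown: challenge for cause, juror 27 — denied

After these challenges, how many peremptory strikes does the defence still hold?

Defence allotment: 2.
Defence peremptories used: #22, #10 — 2 (for-cause on #24, #1, #23, #8 don't count).
Remaining: 2 − 2 = 0.

0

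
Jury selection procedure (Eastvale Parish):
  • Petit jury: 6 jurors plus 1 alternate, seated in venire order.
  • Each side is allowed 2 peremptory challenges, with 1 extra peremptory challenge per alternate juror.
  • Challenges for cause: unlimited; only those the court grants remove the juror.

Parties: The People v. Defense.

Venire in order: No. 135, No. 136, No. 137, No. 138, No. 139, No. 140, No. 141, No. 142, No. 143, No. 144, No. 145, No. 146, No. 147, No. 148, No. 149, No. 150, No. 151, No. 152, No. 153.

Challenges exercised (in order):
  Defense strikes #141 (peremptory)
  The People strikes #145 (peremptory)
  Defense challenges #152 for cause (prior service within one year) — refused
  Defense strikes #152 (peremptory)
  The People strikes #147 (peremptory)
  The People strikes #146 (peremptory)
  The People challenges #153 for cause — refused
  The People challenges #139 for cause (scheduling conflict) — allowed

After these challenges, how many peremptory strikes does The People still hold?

0

The People allotment: 2 base + 1 × 1 alternate = 3.
The People peremptories used: #145, #147, #146 — 3 (for-cause on #153, #139 don't count).
Remaining: 3 − 3 = 0.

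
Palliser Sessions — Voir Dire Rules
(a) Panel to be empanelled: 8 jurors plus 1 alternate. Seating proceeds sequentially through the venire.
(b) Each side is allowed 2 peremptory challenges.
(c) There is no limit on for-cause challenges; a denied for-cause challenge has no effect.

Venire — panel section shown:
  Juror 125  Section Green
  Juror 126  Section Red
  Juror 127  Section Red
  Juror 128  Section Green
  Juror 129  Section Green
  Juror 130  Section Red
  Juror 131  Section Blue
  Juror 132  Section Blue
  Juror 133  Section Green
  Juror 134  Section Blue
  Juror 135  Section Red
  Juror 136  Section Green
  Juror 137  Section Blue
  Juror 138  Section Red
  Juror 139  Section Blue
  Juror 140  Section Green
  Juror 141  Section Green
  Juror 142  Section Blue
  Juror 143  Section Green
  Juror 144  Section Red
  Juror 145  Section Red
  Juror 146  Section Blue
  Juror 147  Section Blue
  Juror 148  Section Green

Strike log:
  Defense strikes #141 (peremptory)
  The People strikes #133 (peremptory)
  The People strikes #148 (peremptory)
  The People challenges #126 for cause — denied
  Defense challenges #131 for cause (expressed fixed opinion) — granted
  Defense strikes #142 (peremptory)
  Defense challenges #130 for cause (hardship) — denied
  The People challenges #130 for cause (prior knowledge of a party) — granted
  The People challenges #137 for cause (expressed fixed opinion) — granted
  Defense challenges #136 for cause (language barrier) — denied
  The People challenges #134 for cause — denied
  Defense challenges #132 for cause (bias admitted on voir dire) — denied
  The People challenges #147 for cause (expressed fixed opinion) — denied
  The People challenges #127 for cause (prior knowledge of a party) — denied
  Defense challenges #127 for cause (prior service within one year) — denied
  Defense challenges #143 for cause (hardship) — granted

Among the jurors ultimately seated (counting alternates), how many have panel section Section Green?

4

Removed: #130, #131, #133, #137, #141, #142, #143, #148.
Seated (9 incl. alternates): #125, #126, #127, #128, #129, #132, #134, #135, #136.
Of those, in Section Green: #125, #128, #129, #136 → 4.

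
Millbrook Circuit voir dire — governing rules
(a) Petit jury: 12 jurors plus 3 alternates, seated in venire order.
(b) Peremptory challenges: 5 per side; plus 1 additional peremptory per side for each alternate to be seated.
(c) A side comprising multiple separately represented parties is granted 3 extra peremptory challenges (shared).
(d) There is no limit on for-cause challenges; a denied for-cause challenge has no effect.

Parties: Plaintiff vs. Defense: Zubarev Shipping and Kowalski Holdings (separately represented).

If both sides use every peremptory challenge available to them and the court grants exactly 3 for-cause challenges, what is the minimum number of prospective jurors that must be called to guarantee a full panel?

Seats to fill: 12 + 3 alternates = 15.
Peremptories — Plaintiff: 5 + 1×3 = 8; Defense: 5 + 1×3 + 3 = 11; total 19.
For-cause removals: 3.
Minimum venire: 15 + 19 + 3 = 37.

37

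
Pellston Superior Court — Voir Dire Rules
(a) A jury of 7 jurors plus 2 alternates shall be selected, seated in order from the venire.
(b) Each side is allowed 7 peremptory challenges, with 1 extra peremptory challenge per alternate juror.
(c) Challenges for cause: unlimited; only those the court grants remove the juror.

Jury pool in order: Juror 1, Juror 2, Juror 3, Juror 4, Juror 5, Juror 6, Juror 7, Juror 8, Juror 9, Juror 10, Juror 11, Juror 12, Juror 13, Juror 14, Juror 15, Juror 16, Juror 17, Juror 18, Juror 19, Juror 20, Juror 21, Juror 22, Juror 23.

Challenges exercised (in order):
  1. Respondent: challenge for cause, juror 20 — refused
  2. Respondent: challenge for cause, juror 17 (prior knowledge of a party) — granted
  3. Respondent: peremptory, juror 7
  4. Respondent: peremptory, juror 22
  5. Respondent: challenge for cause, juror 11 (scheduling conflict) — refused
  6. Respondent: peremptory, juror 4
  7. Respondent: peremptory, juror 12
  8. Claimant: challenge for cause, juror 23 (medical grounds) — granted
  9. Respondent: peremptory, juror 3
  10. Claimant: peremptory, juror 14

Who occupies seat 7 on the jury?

10

Removed: #3, #4, #7, #12, #14, #17, #22, #23. (#11, #20 stay — for-cause denied.)
Seating in order: seats 1–7 → #1, #2, #5, #6, #8, #9, #10; alternates → #11, #13.
So seat 7 is #10.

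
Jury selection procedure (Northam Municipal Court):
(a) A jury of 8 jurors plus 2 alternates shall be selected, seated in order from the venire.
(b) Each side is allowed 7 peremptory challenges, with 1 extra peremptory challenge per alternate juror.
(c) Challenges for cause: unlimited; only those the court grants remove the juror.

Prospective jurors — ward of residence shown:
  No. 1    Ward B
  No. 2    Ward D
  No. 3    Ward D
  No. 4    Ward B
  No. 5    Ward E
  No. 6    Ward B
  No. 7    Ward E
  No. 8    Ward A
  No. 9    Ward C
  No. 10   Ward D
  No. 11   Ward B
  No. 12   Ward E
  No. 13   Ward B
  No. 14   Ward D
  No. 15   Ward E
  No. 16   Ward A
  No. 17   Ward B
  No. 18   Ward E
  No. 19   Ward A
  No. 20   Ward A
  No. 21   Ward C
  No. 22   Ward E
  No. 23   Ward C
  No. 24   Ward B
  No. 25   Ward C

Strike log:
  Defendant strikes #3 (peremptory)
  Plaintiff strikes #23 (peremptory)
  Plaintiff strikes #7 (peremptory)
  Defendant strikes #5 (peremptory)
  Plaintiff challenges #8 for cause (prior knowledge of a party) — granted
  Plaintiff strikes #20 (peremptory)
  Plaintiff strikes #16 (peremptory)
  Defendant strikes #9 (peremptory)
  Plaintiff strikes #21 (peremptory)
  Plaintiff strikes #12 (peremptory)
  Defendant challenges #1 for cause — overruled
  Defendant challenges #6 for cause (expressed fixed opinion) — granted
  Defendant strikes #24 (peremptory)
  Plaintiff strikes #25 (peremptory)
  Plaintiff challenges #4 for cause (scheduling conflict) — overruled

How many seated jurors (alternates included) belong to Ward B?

5

Removed: #3, #5, #6, #7, #8, #9, #12, #16, #20, #21, #23, #24, #25.
Seated (10 incl. alternates): #1, #2, #4, #10, #11, #13, #14, #15, #17, #18.
Of those, in Ward B: #1, #4, #11, #13, #17 → 5.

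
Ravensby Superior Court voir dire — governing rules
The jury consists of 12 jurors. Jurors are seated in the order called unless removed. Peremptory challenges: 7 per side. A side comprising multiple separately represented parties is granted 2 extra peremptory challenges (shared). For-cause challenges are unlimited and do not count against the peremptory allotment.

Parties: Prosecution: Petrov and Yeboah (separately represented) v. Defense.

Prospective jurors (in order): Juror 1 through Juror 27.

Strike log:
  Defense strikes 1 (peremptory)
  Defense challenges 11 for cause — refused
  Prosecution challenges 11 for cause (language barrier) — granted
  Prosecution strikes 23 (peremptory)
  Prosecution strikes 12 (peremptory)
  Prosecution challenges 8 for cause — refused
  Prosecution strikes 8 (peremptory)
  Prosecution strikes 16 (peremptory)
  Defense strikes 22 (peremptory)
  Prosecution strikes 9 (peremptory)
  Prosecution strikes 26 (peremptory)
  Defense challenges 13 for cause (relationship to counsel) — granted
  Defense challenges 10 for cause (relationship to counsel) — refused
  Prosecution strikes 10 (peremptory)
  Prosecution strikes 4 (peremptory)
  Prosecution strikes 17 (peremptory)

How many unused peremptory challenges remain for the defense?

5

Defense allotment: 7.
Defense peremptories used: #1, #22 — 2 (for-cause on #11, #13, #10 don't count).
Remaining: 7 − 2 = 5.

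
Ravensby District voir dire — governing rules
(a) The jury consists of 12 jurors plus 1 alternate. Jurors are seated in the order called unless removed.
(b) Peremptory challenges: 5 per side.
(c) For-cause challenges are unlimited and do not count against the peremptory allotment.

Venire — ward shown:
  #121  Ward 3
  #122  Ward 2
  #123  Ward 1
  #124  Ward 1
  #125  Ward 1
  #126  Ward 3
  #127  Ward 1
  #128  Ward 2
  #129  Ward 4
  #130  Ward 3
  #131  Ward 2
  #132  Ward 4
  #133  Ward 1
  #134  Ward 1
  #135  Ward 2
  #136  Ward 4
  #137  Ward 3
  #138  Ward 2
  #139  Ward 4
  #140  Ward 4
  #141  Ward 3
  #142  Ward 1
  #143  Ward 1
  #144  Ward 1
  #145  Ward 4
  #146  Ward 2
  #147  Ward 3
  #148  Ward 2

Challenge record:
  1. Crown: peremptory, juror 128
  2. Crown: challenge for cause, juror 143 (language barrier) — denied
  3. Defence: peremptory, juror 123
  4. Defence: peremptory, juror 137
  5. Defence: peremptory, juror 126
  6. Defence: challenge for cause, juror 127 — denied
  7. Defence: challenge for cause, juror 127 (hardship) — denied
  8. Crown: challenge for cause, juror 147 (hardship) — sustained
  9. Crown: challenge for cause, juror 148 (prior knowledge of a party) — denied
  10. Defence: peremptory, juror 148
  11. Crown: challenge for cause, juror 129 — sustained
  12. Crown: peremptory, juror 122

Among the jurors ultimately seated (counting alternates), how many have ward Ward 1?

5

Removed: #122, #123, #126, #128, #129, #137, #147, #148.
Seated (13 incl. alternates): #121, #124, #125, #127, #130, #131, #132, #133, #134, #135, #136, #138, #139.
Of those, in Ward 1: #124, #125, #127, #133, #134 → 5.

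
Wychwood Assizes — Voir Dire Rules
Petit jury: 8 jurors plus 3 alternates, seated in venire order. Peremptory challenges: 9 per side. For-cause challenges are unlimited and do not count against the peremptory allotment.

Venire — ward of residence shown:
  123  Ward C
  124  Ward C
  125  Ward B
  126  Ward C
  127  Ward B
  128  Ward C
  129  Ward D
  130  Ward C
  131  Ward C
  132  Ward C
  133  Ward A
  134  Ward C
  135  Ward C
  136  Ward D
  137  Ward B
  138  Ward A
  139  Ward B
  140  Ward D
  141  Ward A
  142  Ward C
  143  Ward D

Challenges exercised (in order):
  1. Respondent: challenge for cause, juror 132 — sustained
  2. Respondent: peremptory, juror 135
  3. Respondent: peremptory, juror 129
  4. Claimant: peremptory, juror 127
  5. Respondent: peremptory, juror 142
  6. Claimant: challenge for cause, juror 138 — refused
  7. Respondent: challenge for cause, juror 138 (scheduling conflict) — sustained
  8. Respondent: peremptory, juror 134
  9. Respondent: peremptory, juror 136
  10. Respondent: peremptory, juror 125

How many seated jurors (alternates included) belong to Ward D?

1

Removed: #125, #127, #129, #132, #134, #135, #136, #138, #142.
Seated (11 incl. alternates): #123, #124, #126, #128, #130, #131, #133, #137, #139, #140, #141.
Of those, in Ward D: #140 → 1.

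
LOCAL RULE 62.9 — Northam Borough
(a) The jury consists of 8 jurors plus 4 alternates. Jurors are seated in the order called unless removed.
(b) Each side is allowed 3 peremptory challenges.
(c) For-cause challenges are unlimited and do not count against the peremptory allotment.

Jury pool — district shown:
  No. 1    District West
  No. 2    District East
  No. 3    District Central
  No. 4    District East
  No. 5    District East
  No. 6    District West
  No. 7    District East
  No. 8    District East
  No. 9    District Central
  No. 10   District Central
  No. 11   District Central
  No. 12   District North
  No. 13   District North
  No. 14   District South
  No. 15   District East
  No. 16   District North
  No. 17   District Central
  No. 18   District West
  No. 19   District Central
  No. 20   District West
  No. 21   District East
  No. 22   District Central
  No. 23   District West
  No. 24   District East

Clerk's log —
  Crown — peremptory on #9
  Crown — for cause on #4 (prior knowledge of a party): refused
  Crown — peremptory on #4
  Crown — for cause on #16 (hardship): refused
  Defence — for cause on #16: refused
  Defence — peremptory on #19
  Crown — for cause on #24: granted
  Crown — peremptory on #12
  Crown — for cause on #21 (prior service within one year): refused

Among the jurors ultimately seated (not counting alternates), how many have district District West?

2

Removed: #4, #9, #12, #19, #24.
Seated jurors 1–8: #1, #2, #3, #5, #6, #7, #8, #10 (alternates #11, #13, #14, #15 not counted).
Of those, in District West: #1, #6 → 2.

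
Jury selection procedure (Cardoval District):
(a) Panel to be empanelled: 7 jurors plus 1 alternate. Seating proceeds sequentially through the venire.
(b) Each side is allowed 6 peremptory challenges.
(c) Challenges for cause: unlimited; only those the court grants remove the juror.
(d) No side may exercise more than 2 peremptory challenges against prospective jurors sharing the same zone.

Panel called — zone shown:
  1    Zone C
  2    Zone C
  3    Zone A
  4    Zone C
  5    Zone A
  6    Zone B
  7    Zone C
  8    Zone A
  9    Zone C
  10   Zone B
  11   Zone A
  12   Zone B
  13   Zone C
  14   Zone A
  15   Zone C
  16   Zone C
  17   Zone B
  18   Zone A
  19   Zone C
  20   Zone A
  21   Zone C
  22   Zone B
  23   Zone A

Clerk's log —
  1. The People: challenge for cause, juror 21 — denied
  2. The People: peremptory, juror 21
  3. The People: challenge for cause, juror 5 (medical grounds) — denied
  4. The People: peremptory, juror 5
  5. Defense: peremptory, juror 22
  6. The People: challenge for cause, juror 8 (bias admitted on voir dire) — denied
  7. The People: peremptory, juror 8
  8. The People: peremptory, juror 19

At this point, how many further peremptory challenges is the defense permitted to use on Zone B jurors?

1

Defense peremptories so far: #22 — 1 of 6 used, 5 left overall.
Against Zone B: #22 — 1 used; per-zone cap 2 leaves 1.
Binding limit: min(5, 1) = 1.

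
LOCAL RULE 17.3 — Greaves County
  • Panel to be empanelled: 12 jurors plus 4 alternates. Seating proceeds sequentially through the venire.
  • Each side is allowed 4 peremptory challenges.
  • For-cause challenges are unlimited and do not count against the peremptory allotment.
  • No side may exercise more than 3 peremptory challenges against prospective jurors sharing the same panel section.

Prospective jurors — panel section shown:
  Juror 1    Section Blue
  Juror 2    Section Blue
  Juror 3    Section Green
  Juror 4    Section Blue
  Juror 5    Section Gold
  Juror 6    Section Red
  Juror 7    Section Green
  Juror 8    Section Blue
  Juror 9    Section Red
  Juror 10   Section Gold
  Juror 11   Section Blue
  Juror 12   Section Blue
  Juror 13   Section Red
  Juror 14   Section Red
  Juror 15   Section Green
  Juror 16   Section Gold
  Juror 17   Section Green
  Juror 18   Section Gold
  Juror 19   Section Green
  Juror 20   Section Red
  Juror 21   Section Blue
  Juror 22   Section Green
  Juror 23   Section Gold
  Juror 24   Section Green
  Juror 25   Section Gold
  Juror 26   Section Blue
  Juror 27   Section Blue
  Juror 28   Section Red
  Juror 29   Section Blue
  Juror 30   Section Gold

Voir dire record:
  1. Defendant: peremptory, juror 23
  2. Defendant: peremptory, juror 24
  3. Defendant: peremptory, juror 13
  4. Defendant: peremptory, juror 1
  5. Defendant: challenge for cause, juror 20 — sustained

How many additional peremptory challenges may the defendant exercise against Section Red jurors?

Defendant peremptories so far: #23, #24, #13, #1 — 4 of 4 used, 0 left overall.
Against Section Red: #13 — 1 used; per-section cap 3 leaves 2.
Binding limit: min(0, 2) = 0.

0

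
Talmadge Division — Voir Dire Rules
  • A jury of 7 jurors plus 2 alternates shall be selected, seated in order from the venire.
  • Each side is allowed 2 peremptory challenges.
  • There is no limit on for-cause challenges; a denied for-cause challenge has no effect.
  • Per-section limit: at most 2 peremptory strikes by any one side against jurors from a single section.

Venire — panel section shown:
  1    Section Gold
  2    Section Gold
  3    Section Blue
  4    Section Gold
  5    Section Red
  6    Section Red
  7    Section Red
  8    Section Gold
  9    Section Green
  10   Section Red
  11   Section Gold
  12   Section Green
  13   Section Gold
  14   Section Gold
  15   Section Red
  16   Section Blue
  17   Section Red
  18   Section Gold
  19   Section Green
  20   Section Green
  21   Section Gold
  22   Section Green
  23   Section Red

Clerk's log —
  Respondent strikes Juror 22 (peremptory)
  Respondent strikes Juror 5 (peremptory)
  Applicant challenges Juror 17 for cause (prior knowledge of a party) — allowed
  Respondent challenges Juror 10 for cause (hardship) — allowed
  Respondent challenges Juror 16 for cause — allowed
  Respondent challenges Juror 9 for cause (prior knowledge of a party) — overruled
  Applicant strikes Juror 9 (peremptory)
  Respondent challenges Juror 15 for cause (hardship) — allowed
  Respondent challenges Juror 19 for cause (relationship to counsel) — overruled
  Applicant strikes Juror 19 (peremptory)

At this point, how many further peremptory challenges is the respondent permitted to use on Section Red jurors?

Respondent peremptories so far: #22, #5 — 2 of 2 used, 0 left overall.
Against Section Red: #5 — 1 used; per-section cap 2 leaves 1.
Binding limit: min(0, 1) = 0.

0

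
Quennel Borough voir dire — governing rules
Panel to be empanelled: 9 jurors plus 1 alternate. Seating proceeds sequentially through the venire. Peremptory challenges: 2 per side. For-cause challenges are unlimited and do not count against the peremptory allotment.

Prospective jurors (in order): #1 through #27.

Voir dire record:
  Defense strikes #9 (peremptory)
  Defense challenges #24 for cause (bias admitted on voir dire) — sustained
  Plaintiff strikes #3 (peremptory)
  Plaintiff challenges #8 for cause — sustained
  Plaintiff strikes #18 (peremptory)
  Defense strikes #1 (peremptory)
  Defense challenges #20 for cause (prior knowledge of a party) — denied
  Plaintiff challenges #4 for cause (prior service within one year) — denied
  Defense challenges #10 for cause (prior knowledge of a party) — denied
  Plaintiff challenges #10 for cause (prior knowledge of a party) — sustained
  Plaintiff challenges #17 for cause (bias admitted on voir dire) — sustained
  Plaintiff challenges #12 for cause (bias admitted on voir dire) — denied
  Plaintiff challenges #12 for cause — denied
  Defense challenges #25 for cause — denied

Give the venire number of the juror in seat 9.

Removed: #1, #3, #8, #9, #10, #17, #18, #24. (#4, #12, #20, #25 stay — for-cause denied.)
Filling seats in venire order through position 9: #2, #4, #5, #6, #7, #11, #12, #13, #14.
So seat 9 is #14.

14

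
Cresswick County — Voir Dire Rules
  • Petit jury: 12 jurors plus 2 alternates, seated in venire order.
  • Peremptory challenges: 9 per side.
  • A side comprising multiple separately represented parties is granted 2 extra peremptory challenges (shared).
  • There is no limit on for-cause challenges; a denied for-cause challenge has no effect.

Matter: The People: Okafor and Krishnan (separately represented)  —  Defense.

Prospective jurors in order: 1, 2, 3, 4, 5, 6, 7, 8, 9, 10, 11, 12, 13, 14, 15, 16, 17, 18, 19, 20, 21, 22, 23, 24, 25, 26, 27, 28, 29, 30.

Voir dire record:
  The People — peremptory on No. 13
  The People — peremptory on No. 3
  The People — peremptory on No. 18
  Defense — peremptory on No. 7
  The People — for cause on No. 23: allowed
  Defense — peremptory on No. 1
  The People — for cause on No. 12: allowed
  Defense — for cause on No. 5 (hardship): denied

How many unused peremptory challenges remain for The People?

8

The People allotment: 9 base + 2 multi-party = 11.
The People peremptories used: #13, #3, #18 — 3 (for-cause on #23, #12 don't count).
Remaining: 11 − 3 = 8.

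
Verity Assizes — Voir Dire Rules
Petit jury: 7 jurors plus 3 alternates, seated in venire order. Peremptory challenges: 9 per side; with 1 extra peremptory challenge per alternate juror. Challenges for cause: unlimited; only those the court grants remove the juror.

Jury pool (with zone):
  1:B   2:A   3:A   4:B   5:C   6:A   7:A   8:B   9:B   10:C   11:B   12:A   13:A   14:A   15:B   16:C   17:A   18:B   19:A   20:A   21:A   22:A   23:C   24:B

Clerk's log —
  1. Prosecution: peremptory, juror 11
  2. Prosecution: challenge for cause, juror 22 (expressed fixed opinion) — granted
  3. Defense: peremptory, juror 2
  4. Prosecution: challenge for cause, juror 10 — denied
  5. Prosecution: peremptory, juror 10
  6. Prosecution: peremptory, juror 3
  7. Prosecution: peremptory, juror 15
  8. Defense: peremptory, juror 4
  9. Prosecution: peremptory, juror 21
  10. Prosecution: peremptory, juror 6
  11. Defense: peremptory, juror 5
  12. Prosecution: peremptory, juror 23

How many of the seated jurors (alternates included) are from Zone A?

Removed: #2, #3, #4, #5, #6, #10, #11, #15, #21, #22, #23.
Seated (10 incl. alternates): #1, #7, #8, #9, #12, #13, #14, #16, #17, #18.
Of those, in Zone A: #7, #12, #13, #14, #17 → 5.

5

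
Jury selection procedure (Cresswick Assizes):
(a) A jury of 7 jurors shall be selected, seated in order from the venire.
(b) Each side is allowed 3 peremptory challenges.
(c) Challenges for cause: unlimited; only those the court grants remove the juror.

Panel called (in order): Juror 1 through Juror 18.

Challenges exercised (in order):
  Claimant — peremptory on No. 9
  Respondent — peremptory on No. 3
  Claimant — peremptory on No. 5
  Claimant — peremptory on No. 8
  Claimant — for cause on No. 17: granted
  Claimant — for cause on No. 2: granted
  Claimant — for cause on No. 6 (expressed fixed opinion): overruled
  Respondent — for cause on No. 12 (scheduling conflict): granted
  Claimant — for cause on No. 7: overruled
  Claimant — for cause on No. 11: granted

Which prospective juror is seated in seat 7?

Removed: #2, #3, #5, #8, #9, #11, #12, #17. (#6, #7 stay — for-cause denied.)
Seating in order: seats 1–7 → #1, #4, #6, #7, #10, #13, #14.
So seat 7 is #14.

14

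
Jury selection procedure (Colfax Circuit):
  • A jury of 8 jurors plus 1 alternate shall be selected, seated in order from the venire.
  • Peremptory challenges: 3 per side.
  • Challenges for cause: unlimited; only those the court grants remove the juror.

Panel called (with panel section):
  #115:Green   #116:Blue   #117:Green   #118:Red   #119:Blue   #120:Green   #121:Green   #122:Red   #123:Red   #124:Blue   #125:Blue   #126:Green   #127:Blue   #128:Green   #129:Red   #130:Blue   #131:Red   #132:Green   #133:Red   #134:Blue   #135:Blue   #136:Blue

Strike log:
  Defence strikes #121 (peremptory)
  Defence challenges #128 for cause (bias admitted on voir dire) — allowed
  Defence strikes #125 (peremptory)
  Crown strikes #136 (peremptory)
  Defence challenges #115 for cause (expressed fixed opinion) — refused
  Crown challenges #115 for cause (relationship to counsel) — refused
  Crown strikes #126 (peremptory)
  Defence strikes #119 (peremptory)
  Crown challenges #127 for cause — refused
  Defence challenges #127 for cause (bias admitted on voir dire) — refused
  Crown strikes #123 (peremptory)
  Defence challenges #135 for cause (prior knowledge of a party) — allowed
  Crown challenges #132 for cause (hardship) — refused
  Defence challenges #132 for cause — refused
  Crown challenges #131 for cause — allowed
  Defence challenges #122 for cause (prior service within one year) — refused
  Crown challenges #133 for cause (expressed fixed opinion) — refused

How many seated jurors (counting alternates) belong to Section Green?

3

Removed: #119, #121, #123, #125, #126, #128, #131, #135, #136.
Seated (9 incl. alternates): #115, #116, #117, #118, #120, #122, #124, #127, #129.
Of those, in Section Green: #115, #117, #120 → 3.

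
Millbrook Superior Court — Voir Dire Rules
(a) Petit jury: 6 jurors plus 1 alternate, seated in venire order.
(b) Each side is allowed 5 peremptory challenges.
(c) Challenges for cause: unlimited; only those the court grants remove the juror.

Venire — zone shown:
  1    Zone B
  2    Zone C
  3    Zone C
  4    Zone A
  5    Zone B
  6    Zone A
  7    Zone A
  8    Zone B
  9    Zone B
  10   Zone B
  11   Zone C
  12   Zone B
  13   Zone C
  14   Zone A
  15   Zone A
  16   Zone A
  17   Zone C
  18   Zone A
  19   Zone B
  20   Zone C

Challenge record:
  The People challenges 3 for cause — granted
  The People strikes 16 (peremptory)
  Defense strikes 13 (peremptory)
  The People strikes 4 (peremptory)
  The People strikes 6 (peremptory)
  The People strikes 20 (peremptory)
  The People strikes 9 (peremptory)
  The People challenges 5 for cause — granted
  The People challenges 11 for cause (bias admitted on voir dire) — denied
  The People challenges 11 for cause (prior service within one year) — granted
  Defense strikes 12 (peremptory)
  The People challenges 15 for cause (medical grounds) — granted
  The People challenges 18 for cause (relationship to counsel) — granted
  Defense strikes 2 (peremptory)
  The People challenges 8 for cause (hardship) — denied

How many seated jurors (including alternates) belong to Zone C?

Removed: #2, #3, #4, #5, #6, #9, #11, #12, #13, #15, #16, #18, #20.
Seated (7 incl. alternates): #1, #7, #8, #10, #14, #17, #19.
Of those, in Zone C: #17 → 1.

1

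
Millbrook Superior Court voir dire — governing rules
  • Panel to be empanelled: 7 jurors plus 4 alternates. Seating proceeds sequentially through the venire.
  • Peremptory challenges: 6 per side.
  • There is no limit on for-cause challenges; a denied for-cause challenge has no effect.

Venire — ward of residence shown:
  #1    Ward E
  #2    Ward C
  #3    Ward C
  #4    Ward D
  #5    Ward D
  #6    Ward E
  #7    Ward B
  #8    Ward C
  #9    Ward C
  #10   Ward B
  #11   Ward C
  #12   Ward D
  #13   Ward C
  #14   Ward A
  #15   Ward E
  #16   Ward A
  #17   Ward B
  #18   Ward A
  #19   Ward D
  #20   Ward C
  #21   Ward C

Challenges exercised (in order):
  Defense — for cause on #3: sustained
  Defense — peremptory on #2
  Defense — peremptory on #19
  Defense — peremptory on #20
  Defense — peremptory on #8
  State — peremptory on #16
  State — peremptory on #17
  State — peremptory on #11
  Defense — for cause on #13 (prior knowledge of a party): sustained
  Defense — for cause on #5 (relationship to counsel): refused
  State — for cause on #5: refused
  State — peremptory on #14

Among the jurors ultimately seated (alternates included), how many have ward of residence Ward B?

Removed: #2, #3, #8, #11, #13, #14, #16, #17, #19, #20.
Seated (11 incl. alternates): #1, #4, #5, #6, #7, #9, #10, #12, #15, #18, #21.
Of those, in Ward B: #7, #10 → 2.

2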